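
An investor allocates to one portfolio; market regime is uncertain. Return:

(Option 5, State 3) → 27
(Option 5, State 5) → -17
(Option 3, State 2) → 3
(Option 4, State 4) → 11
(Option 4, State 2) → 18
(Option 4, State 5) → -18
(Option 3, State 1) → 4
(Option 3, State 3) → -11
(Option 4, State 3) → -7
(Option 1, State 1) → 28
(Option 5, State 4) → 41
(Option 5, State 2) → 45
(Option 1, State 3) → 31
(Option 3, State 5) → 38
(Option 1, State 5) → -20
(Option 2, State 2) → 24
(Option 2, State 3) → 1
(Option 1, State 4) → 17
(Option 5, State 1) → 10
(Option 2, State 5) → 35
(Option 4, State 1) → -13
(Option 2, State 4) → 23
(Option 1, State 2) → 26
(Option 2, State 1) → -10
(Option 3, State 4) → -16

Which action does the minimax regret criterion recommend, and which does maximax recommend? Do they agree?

minimax regret → Option 2; maximax → Option 5 (disagree)

Column bests: State 1=28, State 2=45, State 3=31, State 4=41, State 5=38.
Option 1 regrets: 0, 19, 0, 24, 58 → max 58
Option 2 regrets: 38, 21, 30, 18, 3 → max 38
Option 3 regrets: 24, 42, 42, 57, 0 → max 57
Option 4 regrets: 41, 27, 38, 30, 56 → max 56
Option 5 regrets: 18, 0, 4, 0, 55 → max 55
Smallest max regret = 38 → Option 2.
Row maxima: Option 1=31, Option 2=35, Option 3=38, Option 4=18, Option 5=45
Best best-case = 45 → Option 5.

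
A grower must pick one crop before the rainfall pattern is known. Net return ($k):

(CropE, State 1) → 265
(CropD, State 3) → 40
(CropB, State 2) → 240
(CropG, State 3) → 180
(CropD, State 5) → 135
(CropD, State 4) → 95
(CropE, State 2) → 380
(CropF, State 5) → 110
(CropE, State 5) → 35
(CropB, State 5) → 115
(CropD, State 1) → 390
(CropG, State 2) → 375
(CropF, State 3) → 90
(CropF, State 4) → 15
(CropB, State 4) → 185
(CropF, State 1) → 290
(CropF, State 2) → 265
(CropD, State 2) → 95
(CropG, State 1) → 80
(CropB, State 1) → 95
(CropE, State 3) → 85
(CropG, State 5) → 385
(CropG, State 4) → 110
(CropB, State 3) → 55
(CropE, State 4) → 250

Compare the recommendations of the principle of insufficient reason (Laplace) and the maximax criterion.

laplace → CropG; maximax → CropD (disagree)

Row averages: CropB=138, CropG=226, CropD=151, CropE=203, CropF=154
Highest average = 226 → CropG.
Row maxima: CropB=240, CropG=385, CropD=390, CropE=380, CropF=290
Best best-case = 390 → CropD.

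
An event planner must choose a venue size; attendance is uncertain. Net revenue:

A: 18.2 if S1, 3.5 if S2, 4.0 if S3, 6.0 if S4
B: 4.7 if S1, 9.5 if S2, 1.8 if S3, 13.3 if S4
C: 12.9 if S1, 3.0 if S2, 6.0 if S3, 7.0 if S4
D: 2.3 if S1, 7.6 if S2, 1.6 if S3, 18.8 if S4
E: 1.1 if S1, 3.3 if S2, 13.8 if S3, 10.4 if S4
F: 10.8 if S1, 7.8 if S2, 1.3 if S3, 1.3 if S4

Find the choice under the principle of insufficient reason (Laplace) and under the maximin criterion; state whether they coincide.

laplace → A; maximin → A (agree)

Row averages: A=7.925, B=7.325, C=7.225, D=7.575, E=7.15, F=5.3
Highest average = 7.925 → A.
Row minima: A=3.5, B=1.8, C=3.0, D=1.6, E=1.1, F=1.3
Best worst-case = 3.5 → A.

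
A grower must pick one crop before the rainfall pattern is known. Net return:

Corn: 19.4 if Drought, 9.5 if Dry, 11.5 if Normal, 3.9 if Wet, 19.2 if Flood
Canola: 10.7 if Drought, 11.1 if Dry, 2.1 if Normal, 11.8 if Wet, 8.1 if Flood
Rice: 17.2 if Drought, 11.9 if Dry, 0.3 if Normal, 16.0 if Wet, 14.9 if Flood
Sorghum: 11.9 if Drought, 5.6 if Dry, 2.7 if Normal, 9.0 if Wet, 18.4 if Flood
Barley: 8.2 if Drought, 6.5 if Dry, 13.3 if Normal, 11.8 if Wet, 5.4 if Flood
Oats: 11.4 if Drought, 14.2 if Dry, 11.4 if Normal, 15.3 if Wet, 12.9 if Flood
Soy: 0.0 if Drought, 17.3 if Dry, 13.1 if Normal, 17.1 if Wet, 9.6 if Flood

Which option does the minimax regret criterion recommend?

Oats

Column bests: Drought=19.4, Dry=17.3, Normal=13.3, Wet=17.1, Flood=19.2.
Corn regrets: 0.0, 7.8, 1.8, 13.2, 0.0 → max 13.2
Canola regrets: 8.7, 6.2, 11.2, 5.3, 11.1 → max 11.2
Rice regrets: 2.2, 5.4, 13.0, 1.1, 4.3 → max 13.0
Sorghum regrets: 7.5, 11.7, 10.6, 8.1, 0.8 → max 11.7
Barley regrets: 11.2, 10.8, 0.0, 5.3, 13.8 → max 13.8
Oats regrets: 8.0, 3.1, 1.9, 1.8, 6.3 → max 8.0
Soy regrets: 19.4, 0.0, 0.2, 0.0, 9.6 → max 19.4
Smallest max regret = 8.0 → Oats.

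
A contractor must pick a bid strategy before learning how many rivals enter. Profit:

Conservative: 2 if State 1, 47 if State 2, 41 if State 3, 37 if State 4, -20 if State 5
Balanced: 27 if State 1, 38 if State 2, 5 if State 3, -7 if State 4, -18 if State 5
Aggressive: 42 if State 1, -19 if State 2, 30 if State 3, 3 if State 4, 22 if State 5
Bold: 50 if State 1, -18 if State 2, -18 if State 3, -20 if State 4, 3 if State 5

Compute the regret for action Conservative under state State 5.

Best payoff under State 5 is 22.
Regret = 22 − (-20) = 42.

42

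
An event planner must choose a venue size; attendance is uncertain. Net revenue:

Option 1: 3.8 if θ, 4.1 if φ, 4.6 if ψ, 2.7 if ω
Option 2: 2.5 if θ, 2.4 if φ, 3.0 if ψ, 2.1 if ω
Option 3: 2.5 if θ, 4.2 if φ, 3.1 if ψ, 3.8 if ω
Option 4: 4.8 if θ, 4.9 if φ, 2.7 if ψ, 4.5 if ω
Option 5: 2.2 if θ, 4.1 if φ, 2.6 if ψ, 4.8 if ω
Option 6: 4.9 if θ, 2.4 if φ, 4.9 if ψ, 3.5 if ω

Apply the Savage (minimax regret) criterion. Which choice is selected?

Option 1

Column bests: θ=4.9, φ=4.9, ψ=4.9, ω=4.8.
Option 1 regrets: 1.1, 0.8, 0.3, 2.1 → max 2.1
Option 2 regrets: 2.4, 2.5, 1.9, 2.7 → max 2.7
Option 3 regrets: 2.4, 0.7, 1.8, 1.0 → max 2.4
Option 4 regrets: 0.1, 0.0, 2.2, 0.3 → max 2.2
Option 5 regrets: 2.7, 0.8, 2.3, 0.0 → max 2.7
Option 6 regrets: 0.0, 2.5, 0.0, 1.3 → max 2.5
Smallest max regret = 2.1 → Option 1.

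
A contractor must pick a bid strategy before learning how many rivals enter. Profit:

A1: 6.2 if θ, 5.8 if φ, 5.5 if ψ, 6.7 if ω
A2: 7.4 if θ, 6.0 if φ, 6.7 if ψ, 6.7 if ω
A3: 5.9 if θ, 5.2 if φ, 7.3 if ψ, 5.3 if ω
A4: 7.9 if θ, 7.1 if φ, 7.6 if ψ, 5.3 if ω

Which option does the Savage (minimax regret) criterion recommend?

Column bests: θ=7.9, φ=7.1, ψ=7.6, ω=6.7.
A1 regrets: 1.7, 1.3, 2.1, 0.0 → max 2.1
A2 regrets: 0.5, 1.1, 0.9, 0.0 → max 1.1
A3 regrets: 2.0, 1.9, 0.3, 1.4 → max 2.0
A4 regrets: 0.0, 0.0, 0.0, 1.4 → max 1.4
Smallest max regret = 1.1 → A2.

A2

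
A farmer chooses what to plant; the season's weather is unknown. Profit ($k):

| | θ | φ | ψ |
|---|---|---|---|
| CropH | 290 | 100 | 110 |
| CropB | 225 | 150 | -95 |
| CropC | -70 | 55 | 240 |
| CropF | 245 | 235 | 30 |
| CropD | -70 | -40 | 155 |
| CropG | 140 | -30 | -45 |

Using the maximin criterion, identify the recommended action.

CropH

Row minima: CropH=100, CropB=-95, CropC=-70, CropF=30, CropD=-70, CropG=-45
Best worst-case = 100 → CropH.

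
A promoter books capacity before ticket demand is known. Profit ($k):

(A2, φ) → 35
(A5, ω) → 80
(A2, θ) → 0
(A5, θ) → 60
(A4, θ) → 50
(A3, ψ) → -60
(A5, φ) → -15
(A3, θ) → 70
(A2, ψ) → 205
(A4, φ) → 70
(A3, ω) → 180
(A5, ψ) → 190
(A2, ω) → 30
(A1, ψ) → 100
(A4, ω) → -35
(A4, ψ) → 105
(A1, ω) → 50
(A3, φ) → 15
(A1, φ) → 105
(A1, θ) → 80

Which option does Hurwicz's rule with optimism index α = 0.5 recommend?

A1: 0.5·105 + 0.5·50 = 77.5
A2: 0.5·205 + 0.5·0 = 102.5
A3: 0.5·180 + 0.5·(-60) = 60
A4: 0.5·105 + 0.5·(-35) = 35
A5: 0.5·190 + 0.5·(-15) = 87.5
Highest Hurwicz score = 102.5 → A2.

A2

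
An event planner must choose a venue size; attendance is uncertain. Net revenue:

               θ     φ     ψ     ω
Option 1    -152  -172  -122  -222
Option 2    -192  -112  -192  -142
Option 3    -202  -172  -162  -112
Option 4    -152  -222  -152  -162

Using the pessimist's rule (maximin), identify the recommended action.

Option 2

Row minima: Option 1=-222, Option 2=-192, Option 3=-202, Option 4=-222
Best worst-case = -192 → Option 2.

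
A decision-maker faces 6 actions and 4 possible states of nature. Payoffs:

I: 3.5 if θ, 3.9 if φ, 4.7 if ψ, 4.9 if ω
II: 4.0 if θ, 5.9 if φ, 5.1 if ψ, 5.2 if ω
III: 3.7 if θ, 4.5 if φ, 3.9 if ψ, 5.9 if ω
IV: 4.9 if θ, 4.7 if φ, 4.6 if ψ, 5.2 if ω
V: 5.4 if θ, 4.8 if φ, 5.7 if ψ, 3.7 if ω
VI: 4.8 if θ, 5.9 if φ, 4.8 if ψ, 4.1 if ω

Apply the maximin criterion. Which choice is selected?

Row minima: I=3.5, II=4.0, III=3.7, IV=4.6, V=3.7, VI=4.1
Best worst-case = 4.6 → IV.

IV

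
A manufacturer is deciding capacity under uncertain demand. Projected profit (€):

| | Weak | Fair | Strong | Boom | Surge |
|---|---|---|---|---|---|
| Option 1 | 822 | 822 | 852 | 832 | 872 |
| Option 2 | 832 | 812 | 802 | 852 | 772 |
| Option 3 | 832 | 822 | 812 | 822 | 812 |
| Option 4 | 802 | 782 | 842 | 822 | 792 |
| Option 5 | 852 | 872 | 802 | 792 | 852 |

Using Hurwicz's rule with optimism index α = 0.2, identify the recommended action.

Option 1: 0.2·872 + 0.8·822 = 832
Option 2: 0.2·852 + 0.8·772 = 788
Option 3: 0.2·832 + 0.8·812 = 816
Option 4: 0.2·842 + 0.8·782 = 794
Option 5: 0.2·872 + 0.8·792 = 808
Highest Hurwicz score = 832 → Option 1.

Option 1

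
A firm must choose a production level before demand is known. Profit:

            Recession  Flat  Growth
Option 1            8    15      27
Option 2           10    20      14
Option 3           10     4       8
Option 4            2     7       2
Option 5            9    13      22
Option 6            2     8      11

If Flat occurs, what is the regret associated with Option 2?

0

Best payoff under Flat is 20.
Regret = 20 − 20 = 0.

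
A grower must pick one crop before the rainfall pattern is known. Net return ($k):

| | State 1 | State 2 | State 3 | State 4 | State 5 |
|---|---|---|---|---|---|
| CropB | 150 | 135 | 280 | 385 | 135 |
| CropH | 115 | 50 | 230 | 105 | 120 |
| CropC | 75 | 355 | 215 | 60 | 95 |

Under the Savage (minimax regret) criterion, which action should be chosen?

Column bests: State 1=150, State 2=355, State 3=280, State 4=385, State 5=135.
CropB regrets: 0, 220, 0, 0, 0 → max 220
CropH regrets: 35, 305, 50, 280, 15 → max 305
CropC regrets: 75, 0, 65, 325, 40 → max 325
Smallest max regret = 220 → CropB.

CropB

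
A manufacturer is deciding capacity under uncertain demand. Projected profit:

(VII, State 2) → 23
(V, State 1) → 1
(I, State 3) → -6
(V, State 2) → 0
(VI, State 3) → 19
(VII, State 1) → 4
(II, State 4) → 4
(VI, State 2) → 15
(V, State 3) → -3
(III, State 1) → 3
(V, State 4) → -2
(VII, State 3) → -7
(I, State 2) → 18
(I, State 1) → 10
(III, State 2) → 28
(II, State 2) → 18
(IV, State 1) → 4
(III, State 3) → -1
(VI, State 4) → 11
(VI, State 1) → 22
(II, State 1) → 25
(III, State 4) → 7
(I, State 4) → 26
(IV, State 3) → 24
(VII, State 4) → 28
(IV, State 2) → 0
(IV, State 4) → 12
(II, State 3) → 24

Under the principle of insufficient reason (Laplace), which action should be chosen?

Row averages: I=12, II=17.75, III=9.25, IV=10, V=-1, VI=16.75, VII=12
Highest average = 17.75 → II.

II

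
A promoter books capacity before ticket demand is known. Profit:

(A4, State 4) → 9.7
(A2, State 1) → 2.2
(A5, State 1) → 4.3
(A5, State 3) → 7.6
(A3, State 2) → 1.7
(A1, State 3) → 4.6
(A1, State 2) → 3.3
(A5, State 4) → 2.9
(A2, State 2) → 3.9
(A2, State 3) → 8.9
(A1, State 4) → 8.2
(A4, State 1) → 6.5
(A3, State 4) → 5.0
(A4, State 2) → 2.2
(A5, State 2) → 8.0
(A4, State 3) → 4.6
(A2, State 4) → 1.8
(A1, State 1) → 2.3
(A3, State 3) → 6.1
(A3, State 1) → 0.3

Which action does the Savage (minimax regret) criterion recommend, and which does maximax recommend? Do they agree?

minimax regret → A1; maximax → A4 (disagree)

Column bests: State 1=6.5, State 2=8.0, State 3=8.9, State 4=9.7.
A1 regrets: 4.2, 4.7, 4.3, 1.5 → max 4.7
A2 regrets: 4.3, 4.1, 0.0, 7.9 → max 7.9
A3 regrets: 6.2, 6.3, 2.8, 4.7 → max 6.3
A4 regrets: 0.0, 5.8, 4.3, 0.0 → max 5.8
A5 regrets: 2.2, 0.0, 1.3, 6.8 → max 6.8
Smallest max regret = 4.7 → A1.
Row maxima: A1=8.2, A2=8.9, A3=6.1, A4=9.7, A5=8.0
Best best-case = 9.7 → A4.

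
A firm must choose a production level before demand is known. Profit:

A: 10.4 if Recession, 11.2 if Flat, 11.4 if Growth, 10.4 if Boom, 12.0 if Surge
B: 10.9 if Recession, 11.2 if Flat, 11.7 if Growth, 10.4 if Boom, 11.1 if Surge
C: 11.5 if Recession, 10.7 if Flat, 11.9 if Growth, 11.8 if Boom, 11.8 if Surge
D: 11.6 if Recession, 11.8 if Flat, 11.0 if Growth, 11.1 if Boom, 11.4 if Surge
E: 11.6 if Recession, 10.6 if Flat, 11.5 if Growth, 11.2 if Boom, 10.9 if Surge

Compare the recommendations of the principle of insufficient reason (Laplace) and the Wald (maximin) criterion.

Row averages: A=11.08, B=11.06, C=11.54, D=11.38, E=11.16
Highest average = 11.54 → C.
Row minima: A=10.4, B=10.4, C=10.7, D=11.0, E=10.6
Best worst-case = 11.0 → D.

laplace → C; maximin → D (disagree)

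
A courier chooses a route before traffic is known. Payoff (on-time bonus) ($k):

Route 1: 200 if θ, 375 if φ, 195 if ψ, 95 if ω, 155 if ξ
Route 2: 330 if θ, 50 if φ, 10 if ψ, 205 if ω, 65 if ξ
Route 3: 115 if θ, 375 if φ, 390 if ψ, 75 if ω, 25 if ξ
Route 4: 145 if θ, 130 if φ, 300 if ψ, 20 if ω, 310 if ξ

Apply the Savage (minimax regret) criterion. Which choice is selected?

Route 1

Column bests: θ=330, φ=375, ψ=390, ω=205, ξ=310.
Route 1 regrets: 130, 0, 195, 110, 155 → max 195
Route 2 regrets: 0, 325, 380, 0, 245 → max 380
Route 3 regrets: 215, 0, 0, 130, 285 → max 285
Route 4 regrets: 185, 245, 90, 185, 0 → max 245
Smallest max regret = 195 → Route 1.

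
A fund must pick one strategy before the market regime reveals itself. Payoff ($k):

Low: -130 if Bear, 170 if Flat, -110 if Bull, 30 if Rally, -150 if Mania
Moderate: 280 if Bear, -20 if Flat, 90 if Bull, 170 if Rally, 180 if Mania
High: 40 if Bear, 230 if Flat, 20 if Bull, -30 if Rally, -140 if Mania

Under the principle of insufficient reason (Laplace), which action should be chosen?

Moderate

Row averages: Low=-38, Moderate=140, High=24
Highest average = 140 → Moderate.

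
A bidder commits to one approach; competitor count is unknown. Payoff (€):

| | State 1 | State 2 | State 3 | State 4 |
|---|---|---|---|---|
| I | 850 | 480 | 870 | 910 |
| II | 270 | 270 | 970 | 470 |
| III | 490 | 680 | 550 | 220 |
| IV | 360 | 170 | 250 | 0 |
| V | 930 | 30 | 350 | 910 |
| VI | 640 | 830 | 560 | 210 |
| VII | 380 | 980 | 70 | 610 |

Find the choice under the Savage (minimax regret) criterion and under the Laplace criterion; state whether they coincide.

minimax regret → I; laplace → I (agree)

Column bests: State 1=930, State 2=980, State 3=970, State 4=910.
I regrets: 80, 500, 100, 0 → max 500
II regrets: 660, 710, 0, 440 → max 710
III regrets: 440, 300, 420, 690 → max 690
IV regrets: 570, 810, 720, 910 → max 910
V regrets: 0, 950, 620, 0 → max 950
VI regrets: 290, 150, 410, 700 → max 700
VII regrets: 550, 0, 900, 300 → max 900
Smallest max regret = 500 → I.
Row averages: I=777.5, II=495, III=485, IV=195, V=555, VI=560, VII=510
Highest average = 777.5 → I.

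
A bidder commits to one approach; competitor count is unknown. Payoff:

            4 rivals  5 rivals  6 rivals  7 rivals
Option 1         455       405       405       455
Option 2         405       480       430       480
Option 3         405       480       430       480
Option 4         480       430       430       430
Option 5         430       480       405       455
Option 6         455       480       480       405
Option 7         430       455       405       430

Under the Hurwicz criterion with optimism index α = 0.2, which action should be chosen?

Option 1: 0.2·455 + 0.8·405 = 415
Option 2: 0.2·480 + 0.8·405 = 420
Option 3: 0.2·480 + 0.8·405 = 420
Option 4: 0.2·480 + 0.8·430 = 440
Option 5: 0.2·480 + 0.8·405 = 420
Option 6: 0.2·480 + 0.8·405 = 420
Option 7: 0.2·455 + 0.8·405 = 415
Highest Hurwicz score = 440 → Option 4.

Option 4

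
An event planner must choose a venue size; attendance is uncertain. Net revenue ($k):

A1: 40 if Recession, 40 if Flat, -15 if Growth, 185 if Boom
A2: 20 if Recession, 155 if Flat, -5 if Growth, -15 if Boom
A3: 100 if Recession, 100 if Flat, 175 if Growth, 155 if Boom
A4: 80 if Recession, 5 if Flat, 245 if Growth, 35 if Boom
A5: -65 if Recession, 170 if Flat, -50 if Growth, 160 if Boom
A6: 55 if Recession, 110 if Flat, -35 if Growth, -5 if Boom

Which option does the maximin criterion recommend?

A3

Row minima: A1=-15, A2=-15, A3=100, A4=5, A5=-65, A6=-35
Best worst-case = 100 → A3.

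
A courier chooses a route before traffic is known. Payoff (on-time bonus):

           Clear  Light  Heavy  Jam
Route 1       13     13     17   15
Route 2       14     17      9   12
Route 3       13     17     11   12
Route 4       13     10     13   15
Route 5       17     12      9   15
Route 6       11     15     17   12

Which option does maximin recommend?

Row minima: Route 1=13, Route 2=9, Route 3=11, Route 4=10, Route 5=9, Route 6=11
Best worst-case = 13 → Route 1.

Route 1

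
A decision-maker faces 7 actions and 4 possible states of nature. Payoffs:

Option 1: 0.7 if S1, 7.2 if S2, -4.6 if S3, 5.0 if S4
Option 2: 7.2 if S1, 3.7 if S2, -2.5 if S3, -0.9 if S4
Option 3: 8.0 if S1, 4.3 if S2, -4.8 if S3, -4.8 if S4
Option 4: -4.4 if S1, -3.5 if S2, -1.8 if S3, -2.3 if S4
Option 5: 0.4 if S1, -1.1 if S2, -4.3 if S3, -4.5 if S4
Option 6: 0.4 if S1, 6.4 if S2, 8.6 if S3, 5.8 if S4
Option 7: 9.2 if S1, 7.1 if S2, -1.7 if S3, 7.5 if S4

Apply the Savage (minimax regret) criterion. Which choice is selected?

Column bests: S1=9.2, S2=7.2, S3=8.6, S4=7.5.
Option 1 regrets: 8.5, 0.0, 13.2, 2.5 → max 13.2
Option 2 regrets: 2.0, 3.5, 11.1, 8.4 → max 11.1
Option 3 regrets: 1.2, 2.9, 13.4, 12.3 → max 13.4
Option 4 regrets: 13.6, 10.7, 10.4, 9.8 → max 13.6
Option 5 regrets: 8.8, 8.3, 12.9, 12.0 → max 12.9
Option 6 regrets: 8.8, 0.8, 0.0, 1.7 → max 8.8
Option 7 regrets: 0.0, 0.1, 10.3, 0.0 → max 10.3
Smallest max regret = 8.8 → Option 6.

Option 6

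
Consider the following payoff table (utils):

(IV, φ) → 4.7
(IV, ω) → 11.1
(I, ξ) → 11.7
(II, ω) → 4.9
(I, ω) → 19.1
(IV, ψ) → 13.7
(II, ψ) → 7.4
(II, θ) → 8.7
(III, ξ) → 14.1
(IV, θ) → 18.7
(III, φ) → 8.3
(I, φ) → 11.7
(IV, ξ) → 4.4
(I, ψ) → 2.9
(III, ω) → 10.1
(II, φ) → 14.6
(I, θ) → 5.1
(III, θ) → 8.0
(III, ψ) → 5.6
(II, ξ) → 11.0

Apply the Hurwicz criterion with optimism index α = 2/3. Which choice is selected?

I: 2/3·19.1 + 1/3·2.9 = 13.7
II: 2/3·14.6 + 1/3·4.9 = 341/30
III: 2/3·14.1 + 1/3·5.6 = 169/15
IV: 2/3·18.7 + 1/3·4.4 = 209/15
Highest Hurwicz score = 209/15 → IV.

IV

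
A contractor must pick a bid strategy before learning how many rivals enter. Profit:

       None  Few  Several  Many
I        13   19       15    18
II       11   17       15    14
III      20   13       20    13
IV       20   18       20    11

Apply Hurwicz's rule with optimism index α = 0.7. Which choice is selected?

III

I: 0.7·19 + 0.3·13 = 17.2
II: 0.7·17 + 0.3·11 = 15.2
III: 0.7·20 + 0.3·13 = 17.9
IV: 0.7·20 + 0.3·11 = 17.3
Highest Hurwicz score = 17.9 → III.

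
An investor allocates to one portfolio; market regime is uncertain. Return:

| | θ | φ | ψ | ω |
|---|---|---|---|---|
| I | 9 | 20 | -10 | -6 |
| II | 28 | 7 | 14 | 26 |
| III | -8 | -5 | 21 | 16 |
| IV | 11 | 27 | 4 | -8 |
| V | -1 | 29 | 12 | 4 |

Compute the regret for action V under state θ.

29

Best payoff under θ is 28.
Regret = 28 − (-1) = 29.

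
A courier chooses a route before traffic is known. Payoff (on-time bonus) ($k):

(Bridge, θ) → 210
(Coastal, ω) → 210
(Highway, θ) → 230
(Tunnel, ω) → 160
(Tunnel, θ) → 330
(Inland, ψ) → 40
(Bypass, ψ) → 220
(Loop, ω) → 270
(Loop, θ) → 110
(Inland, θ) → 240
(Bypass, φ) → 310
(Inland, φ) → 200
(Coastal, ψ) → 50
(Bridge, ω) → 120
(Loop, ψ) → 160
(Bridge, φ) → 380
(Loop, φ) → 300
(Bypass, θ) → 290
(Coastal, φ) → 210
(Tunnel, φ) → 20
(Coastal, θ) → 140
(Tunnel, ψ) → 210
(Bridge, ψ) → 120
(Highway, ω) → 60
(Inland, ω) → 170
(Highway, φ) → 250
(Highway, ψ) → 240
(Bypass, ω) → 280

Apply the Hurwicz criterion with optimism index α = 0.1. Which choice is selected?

Loop: 0.1·300 + 0.9·110 = 129
Inland: 0.1·240 + 0.9·40 = 60
Highway: 0.1·250 + 0.9·60 = 79
Bridge: 0.1·380 + 0.9·120 = 146
Tunnel: 0.1·330 + 0.9·20 = 51
Bypass: 0.1·310 + 0.9·220 = 229
Coastal: 0.1·210 + 0.9·50 = 66
Highest Hurwicz score = 229 → Bypass.

Bypass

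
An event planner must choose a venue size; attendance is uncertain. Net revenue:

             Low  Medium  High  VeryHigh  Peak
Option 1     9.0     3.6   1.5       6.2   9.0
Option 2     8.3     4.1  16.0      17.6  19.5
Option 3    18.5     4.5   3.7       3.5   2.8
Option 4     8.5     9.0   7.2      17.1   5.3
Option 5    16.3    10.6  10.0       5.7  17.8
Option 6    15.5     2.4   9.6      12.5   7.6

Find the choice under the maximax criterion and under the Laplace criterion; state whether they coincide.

maximax → Option 2; laplace → Option 2 (agree)

Row maxima: Option 1=9.0, Option 2=19.5, Option 3=18.5, Option 4=17.1, Option 5=17.8, Option 6=15.5
Best best-case = 19.5 → Option 2.
Row averages: Option 1=5.86, Option 2=13.1, Option 3=6.6, Option 4=9.42, Option 5=12.08, Option 6=9.52
Highest average = 13.1 → Option 2.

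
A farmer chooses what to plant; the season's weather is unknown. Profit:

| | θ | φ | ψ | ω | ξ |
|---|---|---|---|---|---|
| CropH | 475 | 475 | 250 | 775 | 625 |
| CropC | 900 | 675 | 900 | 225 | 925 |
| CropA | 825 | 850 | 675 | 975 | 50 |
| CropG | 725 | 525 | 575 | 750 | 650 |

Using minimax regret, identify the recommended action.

Column bests: θ=900, φ=850, ψ=900, ω=975, ξ=925.
CropH regrets: 425, 375, 650, 200, 300 → max 650
CropC regrets: 0, 175, 0, 750, 0 → max 750
CropA regrets: 75, 0, 225, 0, 875 → max 875
CropG regrets: 175, 325, 325, 225, 275 → max 325
Smallest max regret = 325 → CropG.

CropG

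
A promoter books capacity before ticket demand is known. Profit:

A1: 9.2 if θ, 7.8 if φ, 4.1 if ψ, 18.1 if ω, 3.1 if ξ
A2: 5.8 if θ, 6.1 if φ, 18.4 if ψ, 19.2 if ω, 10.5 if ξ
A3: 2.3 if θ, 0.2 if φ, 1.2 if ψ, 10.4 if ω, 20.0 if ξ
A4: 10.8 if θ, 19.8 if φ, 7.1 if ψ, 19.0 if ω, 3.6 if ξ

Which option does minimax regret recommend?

A2

Column bests: θ=10.8, φ=19.8, ψ=18.4, ω=19.2, ξ=20.0.
A1 regrets: 1.6, 12.0, 14.3, 1.1, 16.9 → max 16.9
A2 regrets: 5.0, 13.7, 0.0, 0.0, 9.5 → max 13.7
A3 regrets: 8.5, 19.6, 17.2, 8.8, 0.0 → max 19.6
A4 regrets: 0.0, 0.0, 11.3, 0.2, 16.4 → max 16.4
Smallest max regret = 13.7 → A2.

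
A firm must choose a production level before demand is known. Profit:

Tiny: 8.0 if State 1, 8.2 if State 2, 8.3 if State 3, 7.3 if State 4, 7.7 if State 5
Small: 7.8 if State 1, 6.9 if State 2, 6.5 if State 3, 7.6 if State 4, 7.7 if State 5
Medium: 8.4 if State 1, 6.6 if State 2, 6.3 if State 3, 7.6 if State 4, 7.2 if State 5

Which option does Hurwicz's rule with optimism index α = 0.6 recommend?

Tiny

Tiny: 0.6·8.3 + 0.4·7.3 = 7.9
Small: 0.6·7.8 + 0.4·6.5 = 7.28
Medium: 0.6·8.4 + 0.4·6.3 = 7.56
Highest Hurwicz score = 7.9 → Tiny.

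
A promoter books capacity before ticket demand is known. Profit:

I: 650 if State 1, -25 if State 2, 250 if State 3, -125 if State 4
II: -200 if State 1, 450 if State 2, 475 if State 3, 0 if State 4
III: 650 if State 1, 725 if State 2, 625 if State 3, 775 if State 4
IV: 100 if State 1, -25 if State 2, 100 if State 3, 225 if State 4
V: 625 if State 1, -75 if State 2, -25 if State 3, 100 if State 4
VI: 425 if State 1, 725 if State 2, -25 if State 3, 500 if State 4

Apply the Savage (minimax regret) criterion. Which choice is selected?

Column bests: State 1=650, State 2=725, State 3=625, State 4=775.
I regrets: 0, 750, 375, 900 → max 900
II regrets: 850, 275, 150, 775 → max 850
III regrets: 0, 0, 0, 0 → max 0
IV regrets: 550, 750, 525, 550 → max 750
V regrets: 25, 800, 650, 675 → max 800
VI regrets: 225, 0, 650, 275 → max 650
Smallest max regret = 0 → III.

III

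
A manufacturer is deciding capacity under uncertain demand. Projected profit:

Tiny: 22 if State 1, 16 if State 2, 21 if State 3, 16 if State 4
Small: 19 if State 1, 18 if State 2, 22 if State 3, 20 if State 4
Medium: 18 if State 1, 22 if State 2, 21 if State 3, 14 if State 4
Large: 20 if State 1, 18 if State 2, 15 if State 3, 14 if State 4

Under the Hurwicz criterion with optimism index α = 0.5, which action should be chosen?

Tiny: 0.5·22 + 0.5·16 = 19
Small: 0.5·22 + 0.5·18 = 20
Medium: 0.5·22 + 0.5·14 = 18
Large: 0.5·20 + 0.5·14 = 17
Highest Hurwicz score = 20 → Small.

Small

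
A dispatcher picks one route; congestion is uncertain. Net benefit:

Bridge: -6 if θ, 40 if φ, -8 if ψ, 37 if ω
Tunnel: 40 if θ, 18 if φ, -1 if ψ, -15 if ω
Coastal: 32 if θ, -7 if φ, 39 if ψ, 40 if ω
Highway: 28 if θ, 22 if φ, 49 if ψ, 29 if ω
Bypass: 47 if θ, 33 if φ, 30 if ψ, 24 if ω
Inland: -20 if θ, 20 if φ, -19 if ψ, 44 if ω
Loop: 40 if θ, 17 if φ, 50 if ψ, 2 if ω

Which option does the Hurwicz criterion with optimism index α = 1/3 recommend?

Bypass

Bridge: 1/3·40 + 2/3·(-8) = 8
Tunnel: 1/3·40 + 2/3·(-15) = 10/3
Coastal: 1/3·40 + 2/3·(-7) = 26/3
Highway: 1/3·49 + 2/3·22 = 31
Bypass: 1/3·47 + 2/3·24 = 95/3
Inland: 1/3·44 + 2/3·(-20) = 4/3
Loop: 1/3·50 + 2/3·2 = 18
Highest Hurwicz score = 95/3 → Bypass.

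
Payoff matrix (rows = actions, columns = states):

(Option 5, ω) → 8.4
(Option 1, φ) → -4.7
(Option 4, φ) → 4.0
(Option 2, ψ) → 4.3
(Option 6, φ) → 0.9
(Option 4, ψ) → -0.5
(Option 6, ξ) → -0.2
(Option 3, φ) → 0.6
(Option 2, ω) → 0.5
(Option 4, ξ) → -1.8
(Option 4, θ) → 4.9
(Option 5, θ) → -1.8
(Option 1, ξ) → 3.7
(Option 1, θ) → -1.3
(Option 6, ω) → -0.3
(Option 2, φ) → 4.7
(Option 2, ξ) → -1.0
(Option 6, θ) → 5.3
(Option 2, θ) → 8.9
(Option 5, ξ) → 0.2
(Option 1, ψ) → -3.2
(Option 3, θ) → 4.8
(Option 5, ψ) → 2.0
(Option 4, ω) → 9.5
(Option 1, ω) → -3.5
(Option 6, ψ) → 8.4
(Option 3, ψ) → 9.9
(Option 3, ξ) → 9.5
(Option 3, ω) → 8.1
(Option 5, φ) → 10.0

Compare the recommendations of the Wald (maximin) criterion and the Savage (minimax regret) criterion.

maximin → Option 3; minimax regret → Option 3 (agree)

Row minima: Option 1=-4.7, Option 2=-1.0, Option 3=0.6, Option 4=-1.8, Option 5=-1.8, Option 6=-0.3
Best worst-case = 0.6 → Option 3.
Column bests: θ=8.9, φ=10.0, ψ=9.9, ω=9.5, ξ=9.5.
Option 1 regrets: 10.2, 14.7, 13.1, 13.0, 5.8 → max 14.7
Option 2 regrets: 0.0, 5.3, 5.6, 9.0, 10.5 → max 10.5
Option 3 regrets: 4.1, 9.4, 0.0, 1.4, 0.0 → max 9.4
Option 4 regrets: 4.0, 6.0, 10.4, 0.0, 11.3 → max 11.3
Option 5 regrets: 10.7, 0.0, 7.9, 1.1, 9.3 → max 10.7
Option 6 regrets: 3.6, 9.1, 1.5, 9.8, 9.7 → max 9.8
Smallest max regret = 9.4 → Option 3.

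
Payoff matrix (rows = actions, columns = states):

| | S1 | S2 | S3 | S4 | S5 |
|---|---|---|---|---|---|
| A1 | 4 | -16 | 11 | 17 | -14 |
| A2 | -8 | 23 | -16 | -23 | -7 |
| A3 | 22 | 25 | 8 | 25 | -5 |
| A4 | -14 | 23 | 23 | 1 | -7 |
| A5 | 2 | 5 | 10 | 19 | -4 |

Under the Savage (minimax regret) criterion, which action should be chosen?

Column bests: S1=22, S2=25, S3=23, S4=25, S5=-4.
A1 regrets: 18, 41, 12, 8, 10 → max 41
A2 regrets: 30, 2, 39, 48, 3 → max 48
A3 regrets: 0, 0, 15, 0, 1 → max 15
A4 regrets: 36, 2, 0, 24, 3 → max 36
A5 regrets: 20, 20, 13, 6, 0 → max 20
Smallest max regret = 15 → A3.

A3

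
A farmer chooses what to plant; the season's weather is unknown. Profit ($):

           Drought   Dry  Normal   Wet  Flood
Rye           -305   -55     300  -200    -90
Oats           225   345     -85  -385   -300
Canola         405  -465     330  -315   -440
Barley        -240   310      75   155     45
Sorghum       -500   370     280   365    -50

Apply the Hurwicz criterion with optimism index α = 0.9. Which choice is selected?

Rye: 0.9·300 + 0.1·(-305) = 239.5
Oats: 0.9·345 + 0.1·(-385) = 272
Canola: 0.9·405 + 0.1·(-465) = 318
Barley: 0.9·310 + 0.1·(-240) = 255
Sorghum: 0.9·370 + 0.1·(-500) = 283
Highest Hurwicz score = 318 → Canola.

Canola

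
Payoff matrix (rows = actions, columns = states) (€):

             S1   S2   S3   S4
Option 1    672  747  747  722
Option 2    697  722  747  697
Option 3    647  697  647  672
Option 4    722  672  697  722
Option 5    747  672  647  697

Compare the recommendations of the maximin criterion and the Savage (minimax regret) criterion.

maximin → Option 2; minimax regret → Option 2 (agree)

Row minima: Option 1=672, Option 2=697, Option 3=647, Option 4=672, Option 5=647
Best worst-case = 697 → Option 2.
Column bests: S1=747, S2=747, S3=747, S4=722.
Option 1 regrets: 75, 0, 0, 0 → max 75
Option 2 regrets: 50, 25, 0, 25 → max 50
Option 3 regrets: 100, 50, 100, 50 → max 100
Option 4 regrets: 25, 75, 50, 0 → max 75
Option 5 regrets: 0, 75, 100, 25 → max 100
Smallest max regret = 50 → Option 2.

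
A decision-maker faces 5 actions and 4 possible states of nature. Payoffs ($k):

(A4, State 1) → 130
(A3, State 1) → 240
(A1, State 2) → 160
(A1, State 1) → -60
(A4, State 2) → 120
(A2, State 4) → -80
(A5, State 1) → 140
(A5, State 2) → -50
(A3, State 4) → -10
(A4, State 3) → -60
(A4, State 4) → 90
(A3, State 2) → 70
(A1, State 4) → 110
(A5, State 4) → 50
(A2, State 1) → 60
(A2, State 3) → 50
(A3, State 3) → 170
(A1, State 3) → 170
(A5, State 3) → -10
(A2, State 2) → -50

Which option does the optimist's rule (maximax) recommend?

A3

Row maxima: A1=170, A2=60, A3=240, A4=130, A5=140
Best best-case = 240 → A3.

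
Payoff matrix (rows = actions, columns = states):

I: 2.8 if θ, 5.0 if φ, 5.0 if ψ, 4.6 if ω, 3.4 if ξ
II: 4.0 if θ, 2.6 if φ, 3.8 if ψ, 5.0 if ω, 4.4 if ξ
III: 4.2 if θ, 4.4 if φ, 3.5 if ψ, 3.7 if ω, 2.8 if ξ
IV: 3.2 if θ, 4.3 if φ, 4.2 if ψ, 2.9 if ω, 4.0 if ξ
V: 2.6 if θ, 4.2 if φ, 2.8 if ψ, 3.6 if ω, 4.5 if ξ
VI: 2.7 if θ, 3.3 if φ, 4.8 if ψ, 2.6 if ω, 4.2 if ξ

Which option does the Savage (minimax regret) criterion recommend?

I

Column bests: θ=4.2, φ=5.0, ψ=5.0, ω=5.0, ξ=4.5.
I regrets: 1.4, 0.0, 0.0, 0.4, 1.1 → max 1.4
II regrets: 0.2, 2.4, 1.2, 0.0, 0.1 → max 2.4
III regrets: 0.0, 0.6, 1.5, 1.3, 1.7 → max 1.7
IV regrets: 1.0, 0.7, 0.8, 2.1, 0.5 → max 2.1
V regrets: 1.6, 0.8, 2.2, 1.4, 0.0 → max 2.2
VI regrets: 1.5, 1.7, 0.2, 2.4, 0.3 → max 2.4
Smallest max regret = 1.4 → I.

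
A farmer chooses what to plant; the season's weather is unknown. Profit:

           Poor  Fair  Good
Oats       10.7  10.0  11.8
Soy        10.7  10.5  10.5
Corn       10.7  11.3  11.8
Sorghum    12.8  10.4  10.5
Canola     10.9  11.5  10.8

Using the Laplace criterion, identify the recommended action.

Corn

Row averages: Oats=65/6, Soy=317/30, Corn=169/15, Sorghum=337/30, Canola=166/15
Highest average = 169/15 → Corn.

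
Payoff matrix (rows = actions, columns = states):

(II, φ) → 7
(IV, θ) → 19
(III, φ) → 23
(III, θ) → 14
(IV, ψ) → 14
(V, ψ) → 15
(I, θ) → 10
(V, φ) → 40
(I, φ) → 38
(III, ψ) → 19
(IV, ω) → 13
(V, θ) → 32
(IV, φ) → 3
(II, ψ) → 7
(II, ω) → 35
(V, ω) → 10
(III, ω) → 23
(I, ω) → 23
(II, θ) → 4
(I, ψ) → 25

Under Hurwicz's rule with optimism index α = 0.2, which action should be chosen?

I: 0.2·38 + 0.8·10 = 15.6
II: 0.2·35 + 0.8·4 = 10.2
III: 0.2·23 + 0.8·14 = 15.8
IV: 0.2·19 + 0.8·3 = 6.2
V: 0.2·40 + 0.8·10 = 16
Highest Hurwicz score = 16 → V.

V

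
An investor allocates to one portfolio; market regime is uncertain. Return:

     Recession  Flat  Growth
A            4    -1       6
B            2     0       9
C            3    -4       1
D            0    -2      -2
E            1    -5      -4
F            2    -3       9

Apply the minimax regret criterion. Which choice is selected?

Column bests: Recession=4, Flat=0, Growth=9.
A regrets: 0, 1, 3 → max 3
B regrets: 2, 0, 0 → max 2
C regrets: 1, 4, 8 → max 8
D regrets: 4, 2, 11 → max 11
E regrets: 3, 5, 13 → max 13
F regrets: 2, 3, 0 → max 3
Smallest max regret = 2 → B.

B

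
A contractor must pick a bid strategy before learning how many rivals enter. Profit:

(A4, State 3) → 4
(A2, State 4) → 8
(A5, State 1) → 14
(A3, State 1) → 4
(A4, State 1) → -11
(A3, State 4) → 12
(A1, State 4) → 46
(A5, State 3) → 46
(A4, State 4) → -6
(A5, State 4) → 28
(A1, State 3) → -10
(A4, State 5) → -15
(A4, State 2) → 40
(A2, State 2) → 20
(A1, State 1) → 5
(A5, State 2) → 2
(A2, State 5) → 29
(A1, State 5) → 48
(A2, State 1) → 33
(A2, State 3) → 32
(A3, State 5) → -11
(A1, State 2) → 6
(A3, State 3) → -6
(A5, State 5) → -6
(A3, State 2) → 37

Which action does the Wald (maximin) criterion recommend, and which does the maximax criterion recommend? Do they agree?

maximin → A2; maximax → A1 (disagree)

Row minima: A1=-10, A2=8, A3=-11, A4=-15, A5=-6
Best worst-case = 8 → A2.
Row maxima: A1=48, A2=33, A3=37, A4=40, A5=46
Best best-case = 48 → A1.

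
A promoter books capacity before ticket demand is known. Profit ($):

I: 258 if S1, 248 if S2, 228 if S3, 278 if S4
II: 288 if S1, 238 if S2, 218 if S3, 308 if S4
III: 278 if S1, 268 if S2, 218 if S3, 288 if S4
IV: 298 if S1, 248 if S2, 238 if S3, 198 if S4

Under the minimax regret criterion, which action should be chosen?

III

Column bests: S1=298, S2=268, S3=238, S4=308.
I regrets: 40, 20, 10, 30 → max 40
II regrets: 10, 30, 20, 0 → max 30
III regrets: 20, 0, 20, 20 → max 20
IV regrets: 0, 20, 0, 110 → max 110
Smallest max regret = 20 → III.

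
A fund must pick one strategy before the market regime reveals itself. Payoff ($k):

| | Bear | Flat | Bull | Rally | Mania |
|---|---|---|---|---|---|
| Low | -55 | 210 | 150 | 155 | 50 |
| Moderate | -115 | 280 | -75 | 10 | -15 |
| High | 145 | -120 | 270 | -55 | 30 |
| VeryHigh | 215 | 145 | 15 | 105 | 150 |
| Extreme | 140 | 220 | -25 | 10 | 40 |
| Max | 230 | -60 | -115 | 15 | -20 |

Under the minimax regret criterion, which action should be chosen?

VeryHigh

Column bests: Bear=230, Flat=280, Bull=270, Rally=155, Mania=150.
Low regrets: 285, 70, 120, 0, 100 → max 285
Moderate regrets: 345, 0, 345, 145, 165 → max 345
High regrets: 85, 400, 0, 210, 120 → max 400
VeryHigh regrets: 15, 135, 255, 50, 0 → max 255
Extreme regrets: 90, 60, 295, 145, 110 → max 295
Max regrets: 0, 340, 385, 140, 170 → max 385
Smallest max regret = 255 → VeryHigh.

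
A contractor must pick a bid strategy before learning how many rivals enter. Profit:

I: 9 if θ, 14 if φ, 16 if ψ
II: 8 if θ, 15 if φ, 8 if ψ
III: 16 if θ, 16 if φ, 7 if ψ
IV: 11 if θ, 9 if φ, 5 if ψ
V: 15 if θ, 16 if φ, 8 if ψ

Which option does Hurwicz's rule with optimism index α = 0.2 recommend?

I

I: 0.2·16 + 0.8·9 = 10.4
II: 0.2·15 + 0.8·8 = 9.4
III: 0.2·16 + 0.8·7 = 8.8
IV: 0.2·11 + 0.8·5 = 6.2
V: 0.2·16 + 0.8·8 = 9.6
Highest Hurwicz score = 10.4 → I.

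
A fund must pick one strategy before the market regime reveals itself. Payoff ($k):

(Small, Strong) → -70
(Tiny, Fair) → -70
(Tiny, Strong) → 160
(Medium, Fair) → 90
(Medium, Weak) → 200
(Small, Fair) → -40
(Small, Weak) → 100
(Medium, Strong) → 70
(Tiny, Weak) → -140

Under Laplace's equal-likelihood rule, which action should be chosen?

Medium

Row averages: Tiny=-50/3, Small=-10/3, Medium=120
Highest average = 120 → Medium.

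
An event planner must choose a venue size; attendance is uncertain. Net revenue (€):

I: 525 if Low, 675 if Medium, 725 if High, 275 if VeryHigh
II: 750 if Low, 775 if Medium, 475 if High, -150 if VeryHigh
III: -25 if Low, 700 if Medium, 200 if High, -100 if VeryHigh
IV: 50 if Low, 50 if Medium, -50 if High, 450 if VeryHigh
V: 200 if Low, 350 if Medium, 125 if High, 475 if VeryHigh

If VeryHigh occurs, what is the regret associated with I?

Best payoff under VeryHigh is 475.
Regret = 475 − 275 = 200.

200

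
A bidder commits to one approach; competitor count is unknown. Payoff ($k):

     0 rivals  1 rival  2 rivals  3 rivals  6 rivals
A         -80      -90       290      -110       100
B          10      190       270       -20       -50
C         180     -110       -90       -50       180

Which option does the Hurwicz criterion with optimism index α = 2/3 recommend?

A: 2/3·290 + 1/3·(-110) = 470/3
B: 2/3·270 + 1/3·(-50) = 490/3
C: 2/3·180 + 1/3·(-110) = 250/3
Highest Hurwicz score = 490/3 → B.

B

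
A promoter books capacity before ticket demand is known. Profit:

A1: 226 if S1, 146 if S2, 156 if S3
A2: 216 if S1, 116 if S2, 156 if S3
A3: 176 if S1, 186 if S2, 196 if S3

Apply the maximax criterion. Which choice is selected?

Row maxima: A1=226, A2=216, A3=196
Best best-case = 226 → A1.

A1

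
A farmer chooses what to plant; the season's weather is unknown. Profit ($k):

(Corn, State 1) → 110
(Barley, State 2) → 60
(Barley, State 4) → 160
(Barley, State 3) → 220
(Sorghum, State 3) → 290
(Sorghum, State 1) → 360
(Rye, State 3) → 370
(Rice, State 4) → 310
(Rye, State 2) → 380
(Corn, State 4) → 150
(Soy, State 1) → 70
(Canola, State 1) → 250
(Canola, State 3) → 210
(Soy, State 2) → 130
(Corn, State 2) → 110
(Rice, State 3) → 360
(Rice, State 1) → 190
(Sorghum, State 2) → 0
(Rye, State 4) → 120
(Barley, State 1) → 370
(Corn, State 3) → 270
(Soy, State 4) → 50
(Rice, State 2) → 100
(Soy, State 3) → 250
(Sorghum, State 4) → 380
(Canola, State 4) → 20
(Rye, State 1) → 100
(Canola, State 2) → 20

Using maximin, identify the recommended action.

Corn

Row minima: Soy=50, Corn=110, Rye=100, Barley=60, Canola=20, Sorghum=0, Rice=100
Best worst-case = 110 → Corn.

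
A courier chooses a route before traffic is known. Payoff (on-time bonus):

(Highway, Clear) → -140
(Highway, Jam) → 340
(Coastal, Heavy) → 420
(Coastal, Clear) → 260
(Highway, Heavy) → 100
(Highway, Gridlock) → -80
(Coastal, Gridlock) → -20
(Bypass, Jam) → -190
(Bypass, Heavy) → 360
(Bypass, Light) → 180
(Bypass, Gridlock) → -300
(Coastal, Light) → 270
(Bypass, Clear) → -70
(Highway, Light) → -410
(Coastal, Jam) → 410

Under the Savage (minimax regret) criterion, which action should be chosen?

Coastal

Column bests: Clear=260, Light=270, Heavy=420, Jam=410, Gridlock=-20.
Coastal regrets: 0, 0, 0, 0, 0 → max 0
Bypass regrets: 330, 90, 60, 600, 280 → max 600
Highway regrets: 400, 680, 320, 70, 60 → max 680
Smallest max regret = 0 → Coastal.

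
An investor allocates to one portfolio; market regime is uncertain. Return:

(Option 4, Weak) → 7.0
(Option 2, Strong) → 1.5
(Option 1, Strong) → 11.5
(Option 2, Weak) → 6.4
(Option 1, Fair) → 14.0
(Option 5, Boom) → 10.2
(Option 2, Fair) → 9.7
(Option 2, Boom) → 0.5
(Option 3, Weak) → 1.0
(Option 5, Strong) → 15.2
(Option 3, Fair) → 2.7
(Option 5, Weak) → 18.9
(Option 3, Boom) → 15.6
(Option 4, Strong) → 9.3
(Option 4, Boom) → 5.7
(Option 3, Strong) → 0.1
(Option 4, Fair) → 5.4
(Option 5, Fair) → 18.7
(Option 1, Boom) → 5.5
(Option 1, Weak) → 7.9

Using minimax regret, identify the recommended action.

Option 5

Column bests: Weak=18.9, Fair=18.7, Strong=15.2, Boom=15.6.
Option 1 regrets: 11.0, 4.7, 3.7, 10.1 → max 11.0
Option 2 regrets: 12.5, 9.0, 13.7, 15.1 → max 15.1
Option 3 regrets: 17.9, 16.0, 15.1, 0.0 → max 17.9
Option 4 regrets: 11.9, 13.3, 5.9, 9.9 → max 13.3
Option 5 regrets: 0.0, 0.0, 0.0, 5.4 → max 5.4
Smallest max regret = 5.4 → Option 5.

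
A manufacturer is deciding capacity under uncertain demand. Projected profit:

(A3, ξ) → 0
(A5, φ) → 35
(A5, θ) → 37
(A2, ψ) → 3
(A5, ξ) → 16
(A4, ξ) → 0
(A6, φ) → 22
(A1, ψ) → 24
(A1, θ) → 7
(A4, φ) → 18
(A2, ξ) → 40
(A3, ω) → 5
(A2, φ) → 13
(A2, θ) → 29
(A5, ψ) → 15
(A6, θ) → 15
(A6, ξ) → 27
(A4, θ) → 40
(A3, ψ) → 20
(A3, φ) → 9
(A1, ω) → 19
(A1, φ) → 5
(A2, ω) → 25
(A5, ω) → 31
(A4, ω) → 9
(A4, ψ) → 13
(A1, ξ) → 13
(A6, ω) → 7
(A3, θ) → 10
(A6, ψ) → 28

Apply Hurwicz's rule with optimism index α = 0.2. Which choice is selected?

A1: 0.2·24 + 0.8·5 = 8.8
A2: 0.2·40 + 0.8·3 = 10.4
A3: 0.2·20 + 0.8·0 = 4
A4: 0.2·40 + 0.8·0 = 8
A5: 0.2·37 + 0.8·15 = 19.4
A6: 0.2·28 + 0.8·7 = 11.2
Highest Hurwicz score = 19.4 → A5.

A5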